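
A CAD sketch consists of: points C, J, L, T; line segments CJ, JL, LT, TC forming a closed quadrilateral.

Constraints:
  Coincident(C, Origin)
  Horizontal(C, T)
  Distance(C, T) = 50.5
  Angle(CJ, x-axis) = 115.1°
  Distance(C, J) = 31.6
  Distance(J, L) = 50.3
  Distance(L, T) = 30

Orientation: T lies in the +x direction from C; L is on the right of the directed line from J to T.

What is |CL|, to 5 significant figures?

22.794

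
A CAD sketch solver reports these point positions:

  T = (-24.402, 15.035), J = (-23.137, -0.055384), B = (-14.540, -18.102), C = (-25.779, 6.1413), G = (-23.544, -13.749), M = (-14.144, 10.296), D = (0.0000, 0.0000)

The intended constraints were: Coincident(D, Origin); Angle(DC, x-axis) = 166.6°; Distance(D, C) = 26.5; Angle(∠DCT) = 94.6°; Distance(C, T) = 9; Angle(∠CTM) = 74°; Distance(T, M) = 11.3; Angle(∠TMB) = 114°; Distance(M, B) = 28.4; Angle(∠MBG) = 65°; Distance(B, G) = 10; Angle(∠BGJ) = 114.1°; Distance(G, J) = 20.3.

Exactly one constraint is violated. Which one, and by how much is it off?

Distance(G, J) = 20.3 — off by 6.60.

D = (0.00, 0.00) ✓; DC at 166.6° ✓; |DC| = 26.50 ✓; ∠DCT = 94.60° ✓; |CT| = 9.000 ✓; ∠CTM = 74.01° ✓; |TM| = 11.30 ✓; ∠TMB = 114.0° ✓; |MB| = 28.40 ✓; ∠MBG = 65.00° ✓; |BG| = 10.00 ✓; ∠BGJ = 114.1° ✓; |GJ| = 13.70 ✗.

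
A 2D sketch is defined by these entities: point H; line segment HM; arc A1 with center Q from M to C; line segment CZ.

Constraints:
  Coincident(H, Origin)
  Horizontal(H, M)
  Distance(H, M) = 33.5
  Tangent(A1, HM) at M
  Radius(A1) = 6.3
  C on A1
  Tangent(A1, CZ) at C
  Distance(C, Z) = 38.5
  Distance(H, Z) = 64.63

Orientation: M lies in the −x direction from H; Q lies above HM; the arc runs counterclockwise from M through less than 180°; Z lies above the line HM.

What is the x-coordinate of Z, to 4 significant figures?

-49.06

H is at the origin; H and M share the same y with |HM| = 33.5 and M on the −x side, so M = (-33.50, 0.000). Since A1 is tangent to HM there, QM ⟂ HM, so Q = M + (0, 6.3) = (-33.50, 6.300). Since QC ⟂ CZ (tangency), |QZ| = √(6.3² + 38.5²) = 39.01 regardless of where C sits on A1. So Z lies on both circle(H, 64.63) and circle(Q, 39.01); the above-HM intersection is Z = (-49.06, 42.08). C is the foot of the tangent from Z: C = (-28.20, 9.712).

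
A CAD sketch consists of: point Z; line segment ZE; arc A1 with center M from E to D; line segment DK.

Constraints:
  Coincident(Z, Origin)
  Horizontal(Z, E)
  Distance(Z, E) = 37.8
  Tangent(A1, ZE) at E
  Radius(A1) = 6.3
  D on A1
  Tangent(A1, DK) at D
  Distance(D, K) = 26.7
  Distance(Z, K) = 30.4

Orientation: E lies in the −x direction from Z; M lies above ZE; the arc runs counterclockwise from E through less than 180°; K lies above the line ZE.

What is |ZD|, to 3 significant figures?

32.7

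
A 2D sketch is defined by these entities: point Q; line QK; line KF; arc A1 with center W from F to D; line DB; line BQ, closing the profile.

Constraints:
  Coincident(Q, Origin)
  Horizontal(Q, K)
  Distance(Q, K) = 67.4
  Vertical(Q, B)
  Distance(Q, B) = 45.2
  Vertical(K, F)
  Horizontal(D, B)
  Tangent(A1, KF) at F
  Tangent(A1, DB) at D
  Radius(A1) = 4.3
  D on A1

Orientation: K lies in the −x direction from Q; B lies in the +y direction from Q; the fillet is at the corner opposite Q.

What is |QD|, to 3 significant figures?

77.6

Q is at the origin; Q and K share the same y with |QK| = 67.4 and K on the −x side, so K = (-67.4, 0.00). QB is vertical with |QB| = 45.2 and B on the +y side, so B = (0.00, 45.2). The virtual corner opposite Q is at (-67.4, 45.2). Tangency of A1 to KF means the radius WF is perpendicular to KF and A1 meets DB tangentially, so WD is at right angles to DB, with radius 4.3, so the center W sits 4.3 in from both sides at W = (-63.1, 40.9). That places the tangent points at F = (-67.4, 40.9) on KF and D = (-63.1, 45.2) on DB. Then |QD| = |D − Q| = 77.6.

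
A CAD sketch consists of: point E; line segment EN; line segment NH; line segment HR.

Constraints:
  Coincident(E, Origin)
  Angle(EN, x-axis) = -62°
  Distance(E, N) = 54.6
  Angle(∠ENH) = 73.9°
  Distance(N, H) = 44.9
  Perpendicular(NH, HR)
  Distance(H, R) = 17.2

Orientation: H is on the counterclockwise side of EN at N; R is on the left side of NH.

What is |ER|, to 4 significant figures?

46.14

∠ENH = 73.9°, so NH runs at -62.0° + (180° − 73.9°) = 44.10° from the x-axis; with |NH| = 44.9, H = N + 44.9·(cos 44.10°, sin 44.10°) = (57.88, -16.96). NH is perpendicular to HR; with |HR| = 17.2 on the left of NH, R = H + 17.2·(-0.6959, 0.7181) = (45.91, -4.611). Then |ER| = |R − E| = 46.14.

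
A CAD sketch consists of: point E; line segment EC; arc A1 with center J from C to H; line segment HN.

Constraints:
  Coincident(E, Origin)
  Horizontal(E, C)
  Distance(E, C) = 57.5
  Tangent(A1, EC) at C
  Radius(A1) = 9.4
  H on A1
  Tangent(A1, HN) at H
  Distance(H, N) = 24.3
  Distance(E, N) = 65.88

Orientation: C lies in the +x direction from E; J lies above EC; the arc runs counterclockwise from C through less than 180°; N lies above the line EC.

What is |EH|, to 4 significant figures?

67.34

Checks: E.y = 0.00, C.y = 0.00 ✓; |JH| = 9.400 ✓; ∠(JH, HN) = 90.00° ✓; |HN| = 24.30 ✓; |EN| = 65.88 ✓.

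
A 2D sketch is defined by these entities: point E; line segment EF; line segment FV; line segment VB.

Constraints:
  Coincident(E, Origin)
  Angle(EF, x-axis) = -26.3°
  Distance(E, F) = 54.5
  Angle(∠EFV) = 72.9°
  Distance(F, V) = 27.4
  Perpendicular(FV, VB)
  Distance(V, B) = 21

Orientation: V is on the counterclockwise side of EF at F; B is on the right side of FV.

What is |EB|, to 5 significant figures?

73.971

E is at the origin; EF runs at -26.3° with length 54.5, so F = 54.5·(cos -26.3°, sin -26.3°) = (48.859, -24.147). ∠EFV = 72.9°, so FV runs at -26.3° + (180° − 72.9°) = 80.800° from the x-axis; with |FV| = 27.4, V = F + 27.4·(cos 80.800°, sin 80.800°) = (53.239, 2.9002). The perpendicularity gives VB at right angles to FV; with |VB| = 21.0 on the right of FV, B = V + 21.0·(0.98714, -0.15988) = (73.969, -0.45735). Then |EB| = |B − E| = 73.971.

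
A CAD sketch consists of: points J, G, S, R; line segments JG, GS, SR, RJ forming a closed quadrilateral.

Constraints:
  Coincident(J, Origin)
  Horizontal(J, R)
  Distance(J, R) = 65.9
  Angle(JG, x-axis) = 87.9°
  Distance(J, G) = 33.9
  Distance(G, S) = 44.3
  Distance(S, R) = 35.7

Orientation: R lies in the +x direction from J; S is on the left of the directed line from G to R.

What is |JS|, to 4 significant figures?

53.86

J is at the origin; J and R share the same y with |JR| = 65.9 and R in +x, so R = (65.9, 0). JG runs at 87.9° with |JG| = 33.9, so G = (1.242, 33.88). S is determined by |GS| = 44.3 and |SR| = 35.7 together: it lies at the intersection of circle(G, 44.3) and circle(R, 35.7). With |GR| = 73.00, the foot of the radical line on GR is 41.21 from G and the perpendicular offset is √(44.3² − 41.21²) = 16.25. Taking the left-of-GR solution: S = (45.29, 29.15).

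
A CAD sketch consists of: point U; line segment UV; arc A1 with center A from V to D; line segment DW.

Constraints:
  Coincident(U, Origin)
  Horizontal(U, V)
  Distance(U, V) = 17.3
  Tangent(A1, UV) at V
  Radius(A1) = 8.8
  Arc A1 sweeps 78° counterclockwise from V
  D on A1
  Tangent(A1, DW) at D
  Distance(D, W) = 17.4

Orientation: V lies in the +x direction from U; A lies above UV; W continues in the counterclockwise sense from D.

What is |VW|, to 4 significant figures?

26.93

On A1, V sits at bearing -90° from A; a 78° counterclockwise sweep puts D at bearing -12°, so D = A + 8.8·(cos -12°, sin -12°) = (25.91, 6.970). A1 meets DW tangentially, so AD is at right angles to DW, so DW runs along (−sin -12°, cos -12°); with |DW| = 17.4, W = (29.53, 23.99). Then |VW| = |W − V| = 26.93.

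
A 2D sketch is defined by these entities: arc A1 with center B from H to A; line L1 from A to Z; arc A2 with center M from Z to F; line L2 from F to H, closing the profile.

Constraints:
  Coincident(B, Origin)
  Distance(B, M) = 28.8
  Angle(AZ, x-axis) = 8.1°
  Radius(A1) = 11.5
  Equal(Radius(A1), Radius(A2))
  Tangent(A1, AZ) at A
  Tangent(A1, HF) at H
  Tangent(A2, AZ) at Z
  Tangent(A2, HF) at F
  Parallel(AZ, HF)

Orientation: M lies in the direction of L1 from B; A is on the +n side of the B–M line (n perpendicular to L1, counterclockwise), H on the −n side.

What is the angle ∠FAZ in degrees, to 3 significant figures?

38.6°

Tangency of A1 to both parallel lines with radius 11.5 puts A and H at B ± 11.5·n: A = (-1.62, 11.4), H = (1.62, -11.4). Equal radii place Z and F the same way about M: Z = M + 11.5·n = (26.9, 15.4), F = M − 11.5·n = (30.1, -7.33). Then cos ∠FAZ = AF·AZ / (|AF||AZ|), giving 38.6°.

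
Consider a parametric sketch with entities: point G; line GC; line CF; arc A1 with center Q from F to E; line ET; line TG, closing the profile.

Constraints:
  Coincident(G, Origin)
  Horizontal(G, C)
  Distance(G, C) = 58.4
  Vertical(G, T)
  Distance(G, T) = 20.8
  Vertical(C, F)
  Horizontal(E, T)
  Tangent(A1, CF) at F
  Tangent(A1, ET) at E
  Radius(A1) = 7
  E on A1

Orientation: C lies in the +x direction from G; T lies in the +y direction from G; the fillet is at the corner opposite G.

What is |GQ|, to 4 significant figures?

53.22

G and T share the same x with |GT| = 20.8 and T on the +y side, so T = (0.000, 20.80). The virtual corner opposite G is at (58.40, 20.80). Tangency of A1 to CF means the radius QF is perpendicular to CF and the tangent condition forces QE to be normal to ET, with radius 7.0, so the center Q sits 7.0 in from both sides at Q = (51.40, 13.80). Then |GQ| = |Q − G| = 53.22.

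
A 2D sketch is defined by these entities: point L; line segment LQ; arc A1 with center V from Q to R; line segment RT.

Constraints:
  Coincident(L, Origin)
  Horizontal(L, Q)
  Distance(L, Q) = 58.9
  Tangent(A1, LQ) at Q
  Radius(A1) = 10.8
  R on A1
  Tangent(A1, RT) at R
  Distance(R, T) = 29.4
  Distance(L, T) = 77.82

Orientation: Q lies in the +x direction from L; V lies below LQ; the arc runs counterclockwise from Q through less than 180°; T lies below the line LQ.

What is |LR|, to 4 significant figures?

52.59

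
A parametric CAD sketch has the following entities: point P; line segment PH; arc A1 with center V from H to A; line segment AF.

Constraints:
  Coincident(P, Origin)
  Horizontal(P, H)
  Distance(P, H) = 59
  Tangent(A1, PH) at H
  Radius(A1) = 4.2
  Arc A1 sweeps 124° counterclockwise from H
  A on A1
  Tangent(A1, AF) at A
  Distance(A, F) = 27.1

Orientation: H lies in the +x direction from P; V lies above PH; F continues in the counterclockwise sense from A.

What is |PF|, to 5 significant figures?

55.514

P is at the origin; P and H share the same y with |PH| = 59.0 and H on the +x side, so H = (59.000, 0.0000). Since A1 is tangent to PH there, VH ⟂ PH, so V = H + (0, 4.2) = (59.000, 4.2000). On A1, H sits at bearing -90° from V; a 124° counterclockwise sweep puts A at bearing 34°, so A = V + 4.2·(cos 34°, sin 34°) = (62.482, 6.5486). Since A1 is tangent to AF there, VA ⟂ AF, so AF runs along (−sin 34°, cos 34°); with |AF| = 27.1, F = (47.328, 29.016). Then |PF| = |F − P| = 55.514.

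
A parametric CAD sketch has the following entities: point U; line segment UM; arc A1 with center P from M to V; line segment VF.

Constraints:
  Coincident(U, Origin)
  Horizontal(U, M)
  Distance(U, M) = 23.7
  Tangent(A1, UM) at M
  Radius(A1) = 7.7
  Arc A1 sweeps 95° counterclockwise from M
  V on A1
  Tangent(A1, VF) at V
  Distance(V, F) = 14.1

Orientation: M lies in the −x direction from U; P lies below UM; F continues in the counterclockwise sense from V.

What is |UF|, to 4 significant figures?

37.56

U is at the origin; U and M share the same y with |UM| = 23.7 and M on the −x side, so M = (-23.70, 0.000). The tangent condition forces PM to be normal to UM, so P = M + (0, -7.7) = (-23.70, -7.700). On A1, M sits at bearing 90° from P; a 95° counterclockwise sweep puts V at bearing 185°, so V = P + 7.7·(cos 185°, sin 185°) = (-31.37, -8.371). Tangency of A1 to VF means the radius PV is perpendicular to VF, so VF runs along (−sin 185°, cos 185°); with |VF| = 14.1, F = (-30.14, -22.42). Then |UF| = |F − U| = 37.56.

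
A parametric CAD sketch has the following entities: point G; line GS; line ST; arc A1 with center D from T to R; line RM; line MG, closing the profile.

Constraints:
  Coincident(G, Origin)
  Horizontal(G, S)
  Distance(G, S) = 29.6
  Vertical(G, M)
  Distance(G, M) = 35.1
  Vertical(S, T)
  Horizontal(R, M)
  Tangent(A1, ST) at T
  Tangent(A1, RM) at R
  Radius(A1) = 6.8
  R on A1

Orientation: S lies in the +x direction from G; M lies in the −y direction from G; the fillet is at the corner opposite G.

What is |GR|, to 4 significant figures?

41.86

The virtual corner opposite G is at (29.60, -35.10). Since A1 is tangent to ST there, DT ⟂ ST and tangency of A1 to RM means the radius DR is perpendicular to RM, with radius 6.8, so the center D sits 6.8 in from both sides at D = (22.80, -28.30). That places the tangent points at T = (29.60, -28.30) on ST and R = (22.80, -35.10) on RM. Then |GR| = |R − G| = 41.86.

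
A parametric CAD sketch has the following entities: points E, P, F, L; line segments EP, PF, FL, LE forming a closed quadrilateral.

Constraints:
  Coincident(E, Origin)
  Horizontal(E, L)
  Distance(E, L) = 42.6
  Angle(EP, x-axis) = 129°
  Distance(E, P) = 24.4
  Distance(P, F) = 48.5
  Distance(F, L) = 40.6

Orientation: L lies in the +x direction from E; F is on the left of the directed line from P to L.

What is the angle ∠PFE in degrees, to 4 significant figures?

29.25°

Checks: |PF| = 48.50 ✓; |FL| = 40.60 ✓.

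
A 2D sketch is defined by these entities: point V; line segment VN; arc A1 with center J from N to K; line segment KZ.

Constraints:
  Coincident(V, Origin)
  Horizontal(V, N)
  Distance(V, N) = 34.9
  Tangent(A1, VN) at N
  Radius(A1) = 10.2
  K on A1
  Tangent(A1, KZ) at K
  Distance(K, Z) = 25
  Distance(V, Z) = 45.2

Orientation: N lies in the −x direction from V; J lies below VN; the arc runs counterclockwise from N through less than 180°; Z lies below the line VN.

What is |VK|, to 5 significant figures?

45.953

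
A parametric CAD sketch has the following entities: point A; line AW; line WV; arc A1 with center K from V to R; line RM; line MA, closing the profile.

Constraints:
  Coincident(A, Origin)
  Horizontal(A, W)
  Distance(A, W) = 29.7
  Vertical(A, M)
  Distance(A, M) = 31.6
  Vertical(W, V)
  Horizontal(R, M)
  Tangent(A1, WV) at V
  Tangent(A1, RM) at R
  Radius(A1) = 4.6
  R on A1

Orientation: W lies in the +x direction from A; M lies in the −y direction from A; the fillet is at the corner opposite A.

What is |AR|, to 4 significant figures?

40.36

A is at the origin; A and W share the same y with |AW| = 29.7 and W on the +x side, so W = (29.70, 0.000). AM is vertical with |AM| = 31.6 and M on the −y side, so M = (0.000, -31.60). The virtual corner opposite A is at (29.70, -31.60). Tangency of A1 to WV means the radius KV is perpendicular to WV and A1 meets RM tangentially, so KR is at right angles to RM, with radius 4.6, so the center K sits 4.6 in from both sides at K = (25.10, -27.00). That places the tangent points at V = (29.70, -27.00) on WV and R = (25.10, -31.60) on RM. Then |AR| = |R − A| = 40.36.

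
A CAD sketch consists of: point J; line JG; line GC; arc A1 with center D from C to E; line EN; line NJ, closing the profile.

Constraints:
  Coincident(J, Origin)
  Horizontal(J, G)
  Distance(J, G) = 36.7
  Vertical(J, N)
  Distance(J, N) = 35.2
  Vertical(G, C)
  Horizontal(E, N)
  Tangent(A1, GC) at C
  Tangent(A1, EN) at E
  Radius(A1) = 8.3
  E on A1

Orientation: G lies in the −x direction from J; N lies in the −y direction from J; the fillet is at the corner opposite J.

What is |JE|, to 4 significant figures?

45.23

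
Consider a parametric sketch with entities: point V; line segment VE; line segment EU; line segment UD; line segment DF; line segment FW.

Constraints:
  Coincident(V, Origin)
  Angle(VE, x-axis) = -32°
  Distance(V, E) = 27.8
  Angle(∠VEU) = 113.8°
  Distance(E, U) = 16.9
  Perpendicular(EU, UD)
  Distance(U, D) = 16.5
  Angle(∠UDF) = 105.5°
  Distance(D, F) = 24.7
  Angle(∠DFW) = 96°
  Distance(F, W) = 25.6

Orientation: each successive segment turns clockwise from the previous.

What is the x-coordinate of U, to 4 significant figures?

21.17

V is at the origin; VE runs at -32.0° with length 27.8, so E = (23.58, -14.73). ∠VEU = 113.8° gives EU at -98.20° from the x-axis; with |EU| = 16.9, U = (21.17, -31.46). So U.x = 21.17.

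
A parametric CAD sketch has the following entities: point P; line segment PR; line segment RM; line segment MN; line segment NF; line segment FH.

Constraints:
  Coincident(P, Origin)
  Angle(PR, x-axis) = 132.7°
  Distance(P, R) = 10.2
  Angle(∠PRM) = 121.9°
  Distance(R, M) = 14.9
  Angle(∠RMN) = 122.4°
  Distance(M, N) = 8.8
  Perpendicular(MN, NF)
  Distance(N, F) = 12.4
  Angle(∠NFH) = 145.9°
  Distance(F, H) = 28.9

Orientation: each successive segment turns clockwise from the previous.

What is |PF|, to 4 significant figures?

15.51

∠RMN = 122.4° gives MN at 17.00° from the x-axis; with |MN| = 8.8, N = (5.455, 24.43). MN is perpendicular to NF, so NF runs at -73.00°; with |NF| = 12.4, F = (9.080, 12.58). Then |PF| = |F − P| = 15.51.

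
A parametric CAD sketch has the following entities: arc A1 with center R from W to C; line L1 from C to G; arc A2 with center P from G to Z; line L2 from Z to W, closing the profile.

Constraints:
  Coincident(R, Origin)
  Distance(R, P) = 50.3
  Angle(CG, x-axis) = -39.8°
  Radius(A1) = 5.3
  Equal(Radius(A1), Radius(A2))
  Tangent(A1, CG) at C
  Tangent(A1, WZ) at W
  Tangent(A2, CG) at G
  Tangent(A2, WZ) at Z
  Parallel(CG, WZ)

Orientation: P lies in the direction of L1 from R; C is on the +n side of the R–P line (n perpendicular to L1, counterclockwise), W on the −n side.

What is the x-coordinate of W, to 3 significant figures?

-3.39

The slot axis is L1's direction at -39.8°, so u = (cos -39.8°, sin -39.8°) = (0.768, -0.640) and n = (−sin -39.8°, cos -39.8°) = (0.640, 0.768). R is at the origin and P lies 50.3 along u from R, so P = 50.3·u = (38.6, -32.2). Tangency of A1 to both parallel lines with radius 5.3 puts C and W at R ± 5.3·n: C = (3.39, 4.07), W = (-3.39, -4.07). So W.x = -3.39.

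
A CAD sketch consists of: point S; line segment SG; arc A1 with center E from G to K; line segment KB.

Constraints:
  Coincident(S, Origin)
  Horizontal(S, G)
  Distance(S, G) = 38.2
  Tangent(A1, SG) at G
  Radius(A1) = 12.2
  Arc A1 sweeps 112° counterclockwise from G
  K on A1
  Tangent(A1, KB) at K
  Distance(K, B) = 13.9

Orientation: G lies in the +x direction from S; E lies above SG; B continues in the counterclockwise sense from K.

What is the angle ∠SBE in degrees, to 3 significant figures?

36.9°

S is at the origin; S and G share the same y with |SG| = 38.2 and G on the +x side, so G = (38.2, 0.00). The tangent condition forces EG to be normal to SG, so E = G + (0, 12.2) = (38.2, 12.2). On A1, G sits at bearing -90° from E; a 112° counterclockwise sweep puts K at bearing 22°, so K = E + 12.2·(cos 22°, sin 22°) = (49.5, 16.8). A1 meets KB tangentially, so EK is at right angles to KB, so KB runs along (−sin 22°, cos 22°); with |KB| = 13.9, B = (44.3, 29.7). Then cos ∠SBE = BS·BE / (|BS||BE|), giving 36.9°.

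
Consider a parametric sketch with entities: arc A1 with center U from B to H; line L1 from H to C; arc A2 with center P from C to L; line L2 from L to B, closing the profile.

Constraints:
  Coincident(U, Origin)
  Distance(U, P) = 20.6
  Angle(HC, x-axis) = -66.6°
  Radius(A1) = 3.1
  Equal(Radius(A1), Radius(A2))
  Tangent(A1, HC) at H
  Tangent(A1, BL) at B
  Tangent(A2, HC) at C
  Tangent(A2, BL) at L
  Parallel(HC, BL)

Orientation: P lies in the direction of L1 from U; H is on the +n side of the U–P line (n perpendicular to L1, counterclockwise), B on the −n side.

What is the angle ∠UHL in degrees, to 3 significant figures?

73.2°

The slot axis is L1's direction at -66.6°, so u = (cos -66.6°, sin -66.6°) = (0.397, -0.918) and n = (−sin -66.6°, cos -66.6°) = (0.918, 0.397). U is at the origin and P lies 20.6 along u from U, so P = 20.6·u = (8.18, -18.9). Tangency of A1 to both parallel lines with radius 3.1 puts H and B at U ± 3.1·n: H = (2.85, 1.23), B = (-2.85, -1.23). Equal radii place C and L the same way about P: C = P + 3.1·n = (11.0, -17.7), L = P − 3.1·n = (5.34, -20.1). Then cos ∠UHL = HU·HL / (|HU||HL|), giving 73.2°.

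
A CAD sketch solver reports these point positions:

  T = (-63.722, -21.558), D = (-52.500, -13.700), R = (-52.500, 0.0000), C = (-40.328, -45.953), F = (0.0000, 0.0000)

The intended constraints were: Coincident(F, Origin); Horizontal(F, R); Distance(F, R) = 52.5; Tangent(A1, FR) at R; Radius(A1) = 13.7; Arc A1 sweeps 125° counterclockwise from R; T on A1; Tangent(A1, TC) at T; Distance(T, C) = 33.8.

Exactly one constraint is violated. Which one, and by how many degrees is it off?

Tangent(A1, TC) at T — off by 8.80°.

F = (0.00, 0.00) ✓; F.y = 0.00, R.y = 0.00 ✓; |FR| = 52.50 ✓; ∠(DR, RF) = 90.00° ✓; |DR| = 13.70 ✓; bearing(D→T) − bearing(D→R) = 125.0° ✓; |DT| = 13.70 ✓; ∠(DT, TC) = 81.20° ✗; |TC| = 33.80 ✓.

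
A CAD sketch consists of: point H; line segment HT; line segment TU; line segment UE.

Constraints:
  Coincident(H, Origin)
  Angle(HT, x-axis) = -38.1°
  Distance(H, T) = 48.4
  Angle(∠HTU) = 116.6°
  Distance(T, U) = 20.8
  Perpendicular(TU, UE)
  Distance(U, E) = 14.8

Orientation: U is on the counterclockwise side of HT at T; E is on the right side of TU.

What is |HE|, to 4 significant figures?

71.95

∠HTU = 116.6°, so TU runs at -38.1° + (180° − 116.6°) = 25.30° from the x-axis; with |TU| = 20.8, U = T + 20.8·(cos 25.30°, sin 25.30°) = (56.89, -20.98). The perpendicularity gives UE at right angles to TU; with |UE| = 14.8 on the right of TU, E = U + 14.8·(0.4274, -0.9041) = (63.22, -34.36). Then |HE| = |E − H| = 71.95.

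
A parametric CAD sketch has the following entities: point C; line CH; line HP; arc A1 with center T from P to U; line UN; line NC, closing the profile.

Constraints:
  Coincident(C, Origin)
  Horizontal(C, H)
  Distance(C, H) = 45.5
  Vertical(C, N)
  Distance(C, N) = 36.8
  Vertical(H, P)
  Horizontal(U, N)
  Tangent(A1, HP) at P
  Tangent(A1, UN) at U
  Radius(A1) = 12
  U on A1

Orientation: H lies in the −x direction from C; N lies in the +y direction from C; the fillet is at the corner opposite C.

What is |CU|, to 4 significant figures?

49.76

C is at the origin; CH is horizontal with |CH| = 45.5 and H on the −x side, so H = (-45.50, 0.000). CN is vertical with |CN| = 36.8 and N on the +y side, so N = (0.000, 36.80). The virtual corner opposite C is at (-45.50, 36.80). A1 meets HP tangentially, so TP is at right angles to HP and A1 meets UN tangentially, so TU is at right angles to UN, with radius 12.0, so the center T sits 12.0 in from both sides at T = (-33.50, 24.80). That places the tangent points at P = (-45.50, 24.80) on HP and U = (-33.50, 36.80) on UN. Then |CU| = |U − C| = 49.76.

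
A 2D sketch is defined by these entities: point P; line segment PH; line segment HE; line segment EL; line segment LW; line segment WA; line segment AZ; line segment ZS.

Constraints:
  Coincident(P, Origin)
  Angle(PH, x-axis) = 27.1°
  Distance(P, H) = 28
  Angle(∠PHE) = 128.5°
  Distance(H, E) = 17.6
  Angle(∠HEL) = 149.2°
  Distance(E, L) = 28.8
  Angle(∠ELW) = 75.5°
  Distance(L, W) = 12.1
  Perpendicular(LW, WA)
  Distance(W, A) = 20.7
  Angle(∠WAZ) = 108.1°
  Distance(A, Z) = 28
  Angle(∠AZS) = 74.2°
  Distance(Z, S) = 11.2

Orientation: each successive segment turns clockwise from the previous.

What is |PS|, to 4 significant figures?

65.24

P is at the origin; PH runs at 27.1° with length 28.0, so H = (24.93, 12.76). ∠PHE = 128.5° gives HE at -24.40° from the x-axis; with |HE| = 17.6, E = (40.95, 5.485). ∠HEL = 149.2° gives EL at -55.20° from the x-axis; with |EL| = 28.8, L = (57.39, -18.16). ∠ELW = 75.5° gives LW at -159.7° from the x-axis; with |LW| = 12.1, W = (46.04, -22.36). LW is perpendicular to WA, so WA runs at 110.3°; with |WA| = 20.7, A = (38.86, -2.948). ∠WAZ = 108.1° gives AZ at 38.40° from the x-axis; with |AZ| = 28.0, Z = (60.80, 14.44). ∠AZS = 74.2° gives ZS at -67.40° from the x-axis; with |ZS| = 11.2, S = (65.11, 4.104). Then |PS| = |S − P| = 65.24.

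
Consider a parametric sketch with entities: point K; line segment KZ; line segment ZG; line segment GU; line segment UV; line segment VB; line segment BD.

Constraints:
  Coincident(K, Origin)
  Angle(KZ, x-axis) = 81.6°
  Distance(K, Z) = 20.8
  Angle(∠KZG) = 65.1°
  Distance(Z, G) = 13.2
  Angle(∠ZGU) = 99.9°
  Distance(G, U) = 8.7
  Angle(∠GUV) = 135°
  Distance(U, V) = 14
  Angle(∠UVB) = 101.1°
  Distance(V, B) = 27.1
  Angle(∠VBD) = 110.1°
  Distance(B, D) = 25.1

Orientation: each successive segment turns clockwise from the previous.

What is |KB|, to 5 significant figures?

28.623

K is at the origin; KZ runs at 81.6° with length 20.8, so Z = (3.0385, 20.577). ∠KZG = 65.1° gives ZG at -33.300° from the x-axis; with |ZG| = 13.2, G = (14.071, 13.330). ∠ZGU = 99.9° gives GU at -113.40° from the x-axis; with |GU| = 8.7, U = (10.616, 5.3453). ∠GUV = 135.0° gives UV at -158.40° from the x-axis; with |UV| = 14.0, V = (-2.4009, 0.19155). ∠UVB = 101.1° gives VB at 122.70° from the x-axis; with |VB| = 27.1, B = (-17.041, 22.996). Then |KB| = |B − K| = 28.623.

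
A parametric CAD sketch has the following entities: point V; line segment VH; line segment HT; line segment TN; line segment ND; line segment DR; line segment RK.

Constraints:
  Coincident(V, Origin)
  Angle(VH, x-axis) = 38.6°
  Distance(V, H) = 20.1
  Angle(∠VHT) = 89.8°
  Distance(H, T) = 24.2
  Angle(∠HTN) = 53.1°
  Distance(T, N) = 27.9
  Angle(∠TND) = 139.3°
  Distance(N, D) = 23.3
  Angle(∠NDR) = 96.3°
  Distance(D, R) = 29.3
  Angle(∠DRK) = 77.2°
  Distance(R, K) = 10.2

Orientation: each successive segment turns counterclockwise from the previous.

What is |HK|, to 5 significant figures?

14.632

∠NDR = 96.3° gives DR at 20.100° from the x-axis; with |DR| = 29.3, R = (31.529, -6.4364). ∠DRK = 77.2° gives RK at 122.90° from the x-axis; with |RK| = 10.2, K = (25.989, 2.1277). Then |HK| = |K − H| = 14.632.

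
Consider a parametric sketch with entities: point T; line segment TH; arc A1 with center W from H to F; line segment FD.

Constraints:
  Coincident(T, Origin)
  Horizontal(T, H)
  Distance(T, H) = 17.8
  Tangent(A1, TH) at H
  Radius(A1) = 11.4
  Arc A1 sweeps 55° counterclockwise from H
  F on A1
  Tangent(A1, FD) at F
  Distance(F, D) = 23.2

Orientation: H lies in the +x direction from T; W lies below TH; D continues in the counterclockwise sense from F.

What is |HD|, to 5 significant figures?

32.899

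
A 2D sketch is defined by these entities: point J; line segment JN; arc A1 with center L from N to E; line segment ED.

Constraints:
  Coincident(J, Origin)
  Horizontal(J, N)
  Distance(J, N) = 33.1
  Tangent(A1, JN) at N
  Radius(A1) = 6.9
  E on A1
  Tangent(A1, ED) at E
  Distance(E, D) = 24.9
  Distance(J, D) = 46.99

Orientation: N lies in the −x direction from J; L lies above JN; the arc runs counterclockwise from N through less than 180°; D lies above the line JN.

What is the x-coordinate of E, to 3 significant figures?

-26.5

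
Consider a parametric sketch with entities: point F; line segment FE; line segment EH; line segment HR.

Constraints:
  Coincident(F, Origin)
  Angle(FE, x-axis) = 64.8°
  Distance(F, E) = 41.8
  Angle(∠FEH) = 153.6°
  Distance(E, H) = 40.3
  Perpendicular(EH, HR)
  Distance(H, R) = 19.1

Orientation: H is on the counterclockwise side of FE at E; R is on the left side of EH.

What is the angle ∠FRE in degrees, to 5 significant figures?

24.979°

F is at the origin; FE runs at 64.8° with length 41.8, so E = 41.8·(cos 64.8°, sin 64.8°) = (17.798, 37.822). ∠FEH = 153.6°, so EH runs at 64.8° + (180° − 153.6°) = 91.200° from the x-axis; with |EH| = 40.3, H = E + 40.3·(cos 91.200°, sin 91.200°) = (16.954, 78.113). EH is perpendicular to HR; with |HR| = 19.1 on the left of EH, R = H + 19.1·(-0.99978, -0.020942) = (-2.1422, 77.713). Then cos ∠FRE = RF·RE / (|RF||RE|), giving 24.979°.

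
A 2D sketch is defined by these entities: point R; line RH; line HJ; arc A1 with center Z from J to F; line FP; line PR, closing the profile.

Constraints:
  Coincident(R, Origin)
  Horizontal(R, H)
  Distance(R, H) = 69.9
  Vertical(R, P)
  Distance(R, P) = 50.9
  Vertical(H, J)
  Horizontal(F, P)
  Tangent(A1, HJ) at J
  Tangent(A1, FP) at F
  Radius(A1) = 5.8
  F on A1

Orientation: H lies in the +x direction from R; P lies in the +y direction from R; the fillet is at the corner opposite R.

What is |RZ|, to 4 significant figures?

78.38

RP is vertical with |RP| = 50.9 and P on the +y side, so P = (0.000, 50.90). The virtual corner opposite R is at (69.90, 50.90). A1 meets HJ tangentially, so ZJ is at right angles to HJ and A1 meets FP tangentially, so ZF is at right angles to FP, with radius 5.8, so the center Z sits 5.8 in from both sides at Z = (64.10, 45.10). Then |RZ| = |Z − R| = 78.38.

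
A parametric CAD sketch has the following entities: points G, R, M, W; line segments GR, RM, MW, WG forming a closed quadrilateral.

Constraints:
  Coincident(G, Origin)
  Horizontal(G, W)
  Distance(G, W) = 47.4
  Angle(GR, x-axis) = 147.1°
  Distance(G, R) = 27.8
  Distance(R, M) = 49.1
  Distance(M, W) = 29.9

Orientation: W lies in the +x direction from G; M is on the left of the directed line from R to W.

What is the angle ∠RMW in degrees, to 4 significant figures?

131.0°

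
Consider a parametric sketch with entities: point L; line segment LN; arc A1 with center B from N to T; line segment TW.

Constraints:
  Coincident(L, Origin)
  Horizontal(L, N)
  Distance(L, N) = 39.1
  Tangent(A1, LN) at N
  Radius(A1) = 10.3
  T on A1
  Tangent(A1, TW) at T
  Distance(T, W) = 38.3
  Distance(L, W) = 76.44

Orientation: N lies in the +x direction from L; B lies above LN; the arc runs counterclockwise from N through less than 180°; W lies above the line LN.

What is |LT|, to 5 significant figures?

48.757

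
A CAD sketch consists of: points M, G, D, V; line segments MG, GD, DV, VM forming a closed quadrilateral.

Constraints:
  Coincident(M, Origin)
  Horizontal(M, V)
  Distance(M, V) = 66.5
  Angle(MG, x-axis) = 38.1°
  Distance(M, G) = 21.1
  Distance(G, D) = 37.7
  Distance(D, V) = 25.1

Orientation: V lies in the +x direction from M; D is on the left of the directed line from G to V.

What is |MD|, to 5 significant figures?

57.490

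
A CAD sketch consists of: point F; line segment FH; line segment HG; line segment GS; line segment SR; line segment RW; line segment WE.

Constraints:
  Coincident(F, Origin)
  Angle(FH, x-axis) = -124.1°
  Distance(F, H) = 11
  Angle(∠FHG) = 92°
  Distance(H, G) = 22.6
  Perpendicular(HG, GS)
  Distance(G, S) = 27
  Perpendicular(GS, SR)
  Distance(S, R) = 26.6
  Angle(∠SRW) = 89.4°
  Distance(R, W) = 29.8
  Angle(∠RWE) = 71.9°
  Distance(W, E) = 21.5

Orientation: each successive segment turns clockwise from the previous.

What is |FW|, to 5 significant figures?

14.182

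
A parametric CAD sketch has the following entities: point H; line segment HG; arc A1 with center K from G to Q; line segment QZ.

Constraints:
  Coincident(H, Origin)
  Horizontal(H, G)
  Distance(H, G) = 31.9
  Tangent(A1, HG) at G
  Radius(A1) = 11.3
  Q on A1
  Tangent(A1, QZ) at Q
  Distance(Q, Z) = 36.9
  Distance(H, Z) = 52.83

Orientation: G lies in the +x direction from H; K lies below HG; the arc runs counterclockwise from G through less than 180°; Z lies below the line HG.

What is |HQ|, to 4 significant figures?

23.59

H is at the origin; HG is horizontal with |HG| = 31.9 and G on the +x side, so G = (31.90, 0.000). Since A1 is tangent to HG there, KG ⟂ HG, so K = G + (0, -11.3) = (31.90, -11.30). Since KQ ⟂ QZ (tangency), |KZ| = √(11.3² + 36.9²) = 38.59 regardless of where Q sits on A1. So Z lies on both circle(H, 52.83) and circle(K, 38.59); the below-HG intersection is Z = (21.22, -48.38). Q is the foot of the tangent from Z: Q = (20.60, -11.49).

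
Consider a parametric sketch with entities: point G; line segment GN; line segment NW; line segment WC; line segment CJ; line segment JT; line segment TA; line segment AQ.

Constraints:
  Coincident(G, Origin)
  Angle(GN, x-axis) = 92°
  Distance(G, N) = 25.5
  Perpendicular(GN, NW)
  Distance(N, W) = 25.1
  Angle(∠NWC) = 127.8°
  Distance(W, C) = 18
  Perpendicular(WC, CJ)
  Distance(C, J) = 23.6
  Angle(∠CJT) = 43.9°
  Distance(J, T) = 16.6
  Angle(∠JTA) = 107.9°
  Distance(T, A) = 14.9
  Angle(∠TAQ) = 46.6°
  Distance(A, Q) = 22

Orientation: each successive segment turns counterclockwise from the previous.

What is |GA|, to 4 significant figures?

37.98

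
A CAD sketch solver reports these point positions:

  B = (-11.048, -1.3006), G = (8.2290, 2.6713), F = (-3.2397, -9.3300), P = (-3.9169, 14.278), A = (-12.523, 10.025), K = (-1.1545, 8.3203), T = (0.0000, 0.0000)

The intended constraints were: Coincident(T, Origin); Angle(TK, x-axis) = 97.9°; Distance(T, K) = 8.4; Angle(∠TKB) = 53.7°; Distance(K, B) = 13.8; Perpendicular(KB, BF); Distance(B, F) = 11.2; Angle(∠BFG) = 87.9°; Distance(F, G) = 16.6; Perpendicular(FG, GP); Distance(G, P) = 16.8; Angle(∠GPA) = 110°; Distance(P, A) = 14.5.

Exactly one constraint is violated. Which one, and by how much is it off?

Distance(P, A) = 14.5 — off by 4.90.

T = (0.00, 0.00) ✓; TK at 97.90° ✓; |TK| = 8.400 ✓; ∠TKB = 53.70° ✓; |KB| = 13.80 ✓; ∠(KB, BF) = 90.00° ✓; |BF| = 11.20 ✓; ∠BFG = 87.90° ✓; |FG| = 16.60 ✓; ∠(FG, GP) = 90.00° ✓; |GP| = 16.80 ✓; ∠GPA = 110.0° ✓; |PA| = 9.600 ✗.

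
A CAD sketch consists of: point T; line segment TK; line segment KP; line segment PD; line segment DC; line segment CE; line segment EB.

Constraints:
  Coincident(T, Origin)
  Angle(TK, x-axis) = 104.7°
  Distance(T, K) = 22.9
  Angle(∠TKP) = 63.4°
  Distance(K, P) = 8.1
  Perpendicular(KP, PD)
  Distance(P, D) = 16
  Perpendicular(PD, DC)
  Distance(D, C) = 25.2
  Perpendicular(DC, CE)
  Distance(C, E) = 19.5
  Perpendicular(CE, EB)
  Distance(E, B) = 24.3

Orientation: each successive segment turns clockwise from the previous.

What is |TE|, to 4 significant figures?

36.37

T is at the origin; TK runs at 104.7° with length 22.9, so K = (-5.811, 22.15). ∠TKP = 63.4° gives KP at -11.90° from the x-axis; with |KP| = 8.1, P = (2.115, 20.48). The perpendicularity gives PD at right angles to KP, so PD runs at -101.9°; with |PD| = 16.0, D = (-1.184, 4.824). PD ⟂ DC, so DC runs at 168.1°; with |DC| = 25.2, C = (-25.84, 10.02). DC ⟂ CE, so CE runs at 78.10°; with |CE| = 19.5, E = (-21.82, 29.10). Then |TE| = |E − T| = 36.37.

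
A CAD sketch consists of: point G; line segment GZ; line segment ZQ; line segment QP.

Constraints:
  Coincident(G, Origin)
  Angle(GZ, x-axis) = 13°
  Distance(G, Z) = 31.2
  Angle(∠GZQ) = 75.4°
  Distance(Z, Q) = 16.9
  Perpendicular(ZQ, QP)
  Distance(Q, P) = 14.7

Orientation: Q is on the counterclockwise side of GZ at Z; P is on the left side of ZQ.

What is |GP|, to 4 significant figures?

17.93

G is at the origin; GZ runs at 13.0° with length 31.2, so Z = 31.2·(cos 13.0°, sin 13.0°) = (30.40, 7.018). ∠GZQ = 75.4°, so ZQ runs at 13.0° + (180° − 75.4°) = 117.6° from the x-axis; with |ZQ| = 16.9, Q = Z + 16.9·(cos 117.6°, sin 117.6°) = (22.57, 22.00). ZQ ⟂ QP; with |QP| = 14.7 on the left of ZQ, P = Q + 14.7·(-0.8862, -0.4633) = (9.543, 15.18). Then |GP| = |P − G| = 17.93.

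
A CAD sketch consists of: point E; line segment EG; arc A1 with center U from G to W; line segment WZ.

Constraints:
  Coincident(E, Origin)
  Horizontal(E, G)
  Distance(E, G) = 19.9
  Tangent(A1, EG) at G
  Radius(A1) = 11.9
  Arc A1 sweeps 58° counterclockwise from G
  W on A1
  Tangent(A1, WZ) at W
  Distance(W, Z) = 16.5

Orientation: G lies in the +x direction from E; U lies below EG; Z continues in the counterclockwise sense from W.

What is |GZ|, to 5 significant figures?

27.174

E is at the origin; E and G share the same y with |EG| = 19.9 and G on the +x side, so G = (19.900, 0.0000). Tangency of A1 to EG means the radius UG is perpendicular to EG, so U = G + (0, -11.9) = (19.900, -11.900). On A1, G sits at bearing 90° from U; a 58° counterclockwise sweep puts W at bearing 148°, so W = U + 11.9·(cos 148°, sin 148°) = (9.8082, -5.5940). Tangency of A1 to WZ means the radius UW is perpendicular to WZ, so WZ runs along (−sin 148°, cos 148°); with |WZ| = 16.5, Z = (1.0646, -19.587). Then |GZ| = |Z − G| = 27.174.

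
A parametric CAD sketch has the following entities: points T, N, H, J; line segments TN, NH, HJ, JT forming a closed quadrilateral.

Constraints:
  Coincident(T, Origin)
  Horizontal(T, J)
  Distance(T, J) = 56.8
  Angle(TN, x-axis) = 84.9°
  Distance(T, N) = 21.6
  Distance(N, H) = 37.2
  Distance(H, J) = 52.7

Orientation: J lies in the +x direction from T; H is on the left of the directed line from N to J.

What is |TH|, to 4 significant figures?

54.72

Checks: T.y = 0.00, J.y = 0.00 ✓; |NH| = 37.20 ✓; |HJ| = 52.70 ✓.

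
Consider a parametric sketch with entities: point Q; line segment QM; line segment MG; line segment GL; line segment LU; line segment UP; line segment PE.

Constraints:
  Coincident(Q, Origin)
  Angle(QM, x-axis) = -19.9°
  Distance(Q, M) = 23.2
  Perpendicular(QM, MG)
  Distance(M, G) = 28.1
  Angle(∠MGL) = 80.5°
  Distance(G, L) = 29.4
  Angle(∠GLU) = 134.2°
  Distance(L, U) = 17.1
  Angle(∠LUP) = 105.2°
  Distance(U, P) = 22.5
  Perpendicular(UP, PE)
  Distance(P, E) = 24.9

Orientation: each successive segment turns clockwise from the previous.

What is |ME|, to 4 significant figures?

9.551

∠LUP = 105.2° gives UP at 30.00° from the x-axis; with |UP| = 22.5, P = (1.754, 7.896). UP ⟂ PE, so PE runs at -60.00°; with |PE| = 24.9, E = (14.20, -13.67). Then |ME| = |E − M| = 9.551.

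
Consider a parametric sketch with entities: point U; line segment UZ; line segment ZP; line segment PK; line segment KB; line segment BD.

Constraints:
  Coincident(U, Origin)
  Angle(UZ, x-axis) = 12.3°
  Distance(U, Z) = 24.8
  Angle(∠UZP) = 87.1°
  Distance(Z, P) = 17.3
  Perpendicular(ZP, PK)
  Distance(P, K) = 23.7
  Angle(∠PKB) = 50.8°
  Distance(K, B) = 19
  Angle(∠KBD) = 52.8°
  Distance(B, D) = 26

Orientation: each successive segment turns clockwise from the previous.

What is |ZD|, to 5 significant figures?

28.400

∠PKB = 50.8° gives KB at 60.200° from the x-axis; with |KB| = 19.0, B = (13.117, 0.83217). ∠KBD = 52.8° gives BD at -67.000° from the x-axis; with |BD| = 26.0, D = (23.276, -23.101). Then |ZD| = |D − Z| = 28.400.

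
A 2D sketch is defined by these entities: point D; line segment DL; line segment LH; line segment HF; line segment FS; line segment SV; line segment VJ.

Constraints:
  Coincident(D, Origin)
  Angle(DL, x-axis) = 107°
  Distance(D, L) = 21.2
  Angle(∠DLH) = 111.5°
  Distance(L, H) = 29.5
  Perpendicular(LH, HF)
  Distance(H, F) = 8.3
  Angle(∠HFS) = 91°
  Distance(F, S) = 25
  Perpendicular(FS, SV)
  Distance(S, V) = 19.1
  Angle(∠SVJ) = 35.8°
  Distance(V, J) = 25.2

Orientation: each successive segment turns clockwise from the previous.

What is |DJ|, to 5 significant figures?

28.794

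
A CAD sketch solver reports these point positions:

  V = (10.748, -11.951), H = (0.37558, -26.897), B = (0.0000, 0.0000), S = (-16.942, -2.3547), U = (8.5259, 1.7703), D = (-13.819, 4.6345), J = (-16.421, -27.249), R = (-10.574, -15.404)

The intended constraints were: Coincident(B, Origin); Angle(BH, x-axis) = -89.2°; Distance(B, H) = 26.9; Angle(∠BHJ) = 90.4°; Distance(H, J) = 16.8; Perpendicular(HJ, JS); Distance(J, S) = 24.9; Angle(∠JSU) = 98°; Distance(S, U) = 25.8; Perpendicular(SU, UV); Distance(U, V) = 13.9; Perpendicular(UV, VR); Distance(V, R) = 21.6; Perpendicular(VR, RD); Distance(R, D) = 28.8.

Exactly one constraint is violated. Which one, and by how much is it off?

Distance(R, D) = 28.8 — off by 8.50.

B = (0.00, 0.00) ✓; BH at -89.20° ✓; |BH| = 26.90 ✓; ∠BHJ = 90.40° ✓; |HJ| = 16.80 ✓; ∠(HJ, JS) = 90.00° ✓; |JS| = 24.90 ✓; ∠JSU = 98.00° ✓; |SU| = 25.80 ✓; ∠(SU, UV) = 90.00° ✓; |UV| = 13.90 ✓; ∠(UV, VR) = 90.00° ✓; |VR| = 21.60 ✓; ∠(VR, RD) = 90.00° ✓; |RD| = 20.30 ✗.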